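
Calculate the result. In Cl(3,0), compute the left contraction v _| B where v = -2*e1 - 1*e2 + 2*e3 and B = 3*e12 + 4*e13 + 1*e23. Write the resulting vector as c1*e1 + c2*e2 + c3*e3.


Left contraction v _| B = <vB>_1 (grade-1 part of the geometric product vB).
Using e1_|e12 = e2, e2_|e12 = -e1, e1_|e13 = e3, e3_|e13 = -e1, e2_|e23 = e3, e3_|e23 = -e2:
e1 coeff: -v2*b12 - v3*b13 = -(-1)*(3) - (2)*(4) = -5
e2 coeff: v1*b12 - v3*b23 = (-2)*(3) - (2)*(1) = -8
e3 coeff: v1*b13 + v2*b23 = (-2)*(4) + (-1)*(1) = -9
v _| B = -5*e1 - 8*e2 - 9*e3


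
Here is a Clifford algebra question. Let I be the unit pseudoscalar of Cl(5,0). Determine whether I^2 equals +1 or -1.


The pseudoscalar I = e1...e_n (product of all n generators) of Cl(p,q) satisfies I^2 = (-1)^(q + n(n-1)/2).
p = 5, q = 0, n = p + q = 5
n(n-1)/2 = 5 * 4 / 2 = 10
Exponent = q + n(n-1)/2 = 0 + 10 = 10
I^2 = (-1)^10 = +1


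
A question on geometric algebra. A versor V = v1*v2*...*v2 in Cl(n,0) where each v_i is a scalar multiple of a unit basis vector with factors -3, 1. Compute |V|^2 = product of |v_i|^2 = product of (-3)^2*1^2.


Each vector v_i has |v_i|^2 = s_i^2
Squared scales: (-3)^2 = 9, 1^2 = 1
|V|^2 = 9 * 1
= 9


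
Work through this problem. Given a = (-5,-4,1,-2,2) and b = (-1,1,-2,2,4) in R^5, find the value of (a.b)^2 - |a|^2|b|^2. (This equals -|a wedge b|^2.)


a . b = (-5)*(-1) + (-4)*1 + 1*(-2) + (-2)*2 + 2*4
= 5 + (-4) + (-2) + (-4) + 8 = 3
|a|^2 = (-5)^2 + (-4)^2 + 1^2 + (-2)^2 + 2^2 = 50
|b|^2 = (-1)^2 + 1^2 + (-2)^2 + 2^2 + 4^2 = 26
(a.b)^2 = 3^2 = 9
|a|^2 * |b|^2 = 50 * 26 = 1300
Result = 9 - 1300 = -1291


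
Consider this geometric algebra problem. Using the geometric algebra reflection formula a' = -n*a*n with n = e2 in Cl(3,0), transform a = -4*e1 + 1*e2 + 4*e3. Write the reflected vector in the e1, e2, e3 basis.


Reflection formula: a' = -n*a*n, with n = e2 (unit vector, n^2 = 1).
For reflection through hyperplane perp to e2:
The component along e2 flips sign, others stay.
a = (-4, 1, 4)
a' = (-4, -1, 4)
a' = -4*e1 - 1*e2 + 4*e3


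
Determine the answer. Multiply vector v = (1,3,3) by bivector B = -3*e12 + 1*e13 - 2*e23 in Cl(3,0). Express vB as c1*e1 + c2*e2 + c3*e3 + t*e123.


vB has grade-1 (vector) and grade-3 (trivector) parts: vB = (v _| B) + (v ^ B).
Vector part <vB>_1:
  e1: -v2*b12 - v3*b13 = -(3)*(-3) - (3)*(1) = 6
  e2: v1*b12 - v3*b23 = (1)*(-3) - (3)*(-2) = 3
  e3: v1*b13 + v2*b23 = (1)*(1) + (3)*(-2) = -5
Trivector part <vB>_3:
  e123: v1*b23 - v2*b13 + v3*b12 = (1)*(-2) - (3)*(1) + (3)*(-3) = -14
vB = 6*e1 + 3*e2 - 5*e3 - 14*e123


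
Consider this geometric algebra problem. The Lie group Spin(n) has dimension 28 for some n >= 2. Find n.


dim Spin(n) = dim so(n) = n(n-1)/2.
Solve n(n-1)/2 = 28, i.e. n^2 - n - 56 = 0.
Discriminant = 1 + 8*28 = 225
n = (1 + sqrt(225))/2 = (1 + 15)/2 = 8


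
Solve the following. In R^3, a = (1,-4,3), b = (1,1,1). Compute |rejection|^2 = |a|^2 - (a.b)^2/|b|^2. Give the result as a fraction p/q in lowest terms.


|a|^2 = 1^2 + (-4)^2 + 3^2 = 26
|b|^2 = 1^2 + 1^2 + 1^2 = 3
a . b = 1*1 + (-4)*1 + 3*1 = 0
(a.b)^2 = 0^2 = 0
|rej|^2 = 26 - 0/3
= (78 - 0)/3
= 78/3
In lowest terms: 26/1


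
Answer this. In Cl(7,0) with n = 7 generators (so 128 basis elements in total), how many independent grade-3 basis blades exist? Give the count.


Number of grade-k basis blades in Cl(p,q) with n = p + q is C(n, k).
n = 7 + 0 = 7
C(7, 3) = 7! / (3! * 4!)
= 5040 / (6 * 24)
= 35


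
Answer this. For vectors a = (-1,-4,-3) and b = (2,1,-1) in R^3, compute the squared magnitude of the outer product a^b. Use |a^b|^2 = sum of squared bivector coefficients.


a wedge b = (a1*b2 - a2*b1)*e12 + (a1*b3 - a3*b1)*e13 + (a2*b3 - a3*b2)*e23
e12 coeff: (-1)*1 - (-4)*2 = -1 - (-8) = 7
e13 coeff: (-1)*(-1) - (-3)*2 = 1 - (-6) = 7
e23 coeff: (-4)*(-1) - (-3)*1 = 4 - (-3) = 7
|a wedge b|^2 = 7^2 + 7^2 + 7^2
= 49 + 49 + 49
= 147


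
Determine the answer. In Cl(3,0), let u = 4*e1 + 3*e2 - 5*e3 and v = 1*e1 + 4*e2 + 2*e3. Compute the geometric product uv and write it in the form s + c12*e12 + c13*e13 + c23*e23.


In Cl(3,0): e_i^2 = 1, e_ie_j = -e_je_i for i != j.
Scalar part = u . v = 4*1 + 3*4 + (-5)*2
= 4 + 12 + (-10) = 6
e12 coeff = 4*4 - 3*1 = 16 - 3 = 13
e13 coeff = 4*2 - (-5)*1 = 8 - (-5) = 13
e23 coeff = 3*2 - (-5)*4 = 6 - (-20) = 26
uv = 6 + 13*e12 + 13*e13 + 26*e23


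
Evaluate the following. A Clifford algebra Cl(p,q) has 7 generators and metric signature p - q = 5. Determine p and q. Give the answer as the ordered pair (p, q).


We need p + q = 7 and p - q = 5.
Adding: 2p = 7 + 5 = 12, so p = 6.
Then q = 7 - 6 = 1.
(p, q) = (6, 1)


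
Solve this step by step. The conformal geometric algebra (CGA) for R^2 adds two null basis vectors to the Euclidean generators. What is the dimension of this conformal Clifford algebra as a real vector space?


The conformal model of R^2 uses Cl(3,1): the 2 Euclidean generators plus two extra orthogonal generators e+ (e+^2 = +1) and e- (e-^2 = -1), from which the null vectors e0, einf are built.
Number of generators m = 2 + 2 = 4.
dim Cl(p,q) = 2^m = 2^4 = 16


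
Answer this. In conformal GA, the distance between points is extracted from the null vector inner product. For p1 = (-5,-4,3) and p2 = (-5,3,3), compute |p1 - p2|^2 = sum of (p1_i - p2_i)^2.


p1 - p2 = (0, -7, 0)
|p1 - p2|^2 = 0^2 + (-7)^2 + 0^2
= 0 + 49 + 0
= 49


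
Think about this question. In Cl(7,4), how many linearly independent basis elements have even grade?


Even subalgebra dimension = 2^(n-1)
n = 7 + 4 = 11
2^(11 - 1) = 2^10 = 1024
Verification: sum of C(11,k) for even k = 1 + 55 + 330 + 462 + 165 + 11 = 1024
Result = 1024


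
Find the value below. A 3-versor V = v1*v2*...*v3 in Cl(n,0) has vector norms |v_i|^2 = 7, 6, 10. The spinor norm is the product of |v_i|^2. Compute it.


Spinor norm N(V) = |v1|^2 * |v2|^2 * ... * |v3|^2
= 7 * 6 * 10
Running product: 7, 42, 420
N(V) = 420


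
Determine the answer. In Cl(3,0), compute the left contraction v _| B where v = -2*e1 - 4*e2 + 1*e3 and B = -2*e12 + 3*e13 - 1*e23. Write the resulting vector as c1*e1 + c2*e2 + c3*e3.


Left contraction v _| B = <vB>_1 (grade-1 part of the geometric product vB).
Using e1_|e12 = e2, e2_|e12 = -e1, e1_|e13 = e3, e3_|e13 = -e1, e2_|e23 = e3, e3_|e23 = -e2:
e1 coeff: -v2*b12 - v3*b13 = -(-4)*(-2) - (1)*(3) = -11
e2 coeff: v1*b12 - v3*b23 = (-2)*(-2) - (1)*(-1) = 5
e3 coeff: v1*b13 + v2*b23 = (-2)*(3) + (-4)*(-1) = -2
v _| B = -11*e1 + 5*e2 - 2*e3


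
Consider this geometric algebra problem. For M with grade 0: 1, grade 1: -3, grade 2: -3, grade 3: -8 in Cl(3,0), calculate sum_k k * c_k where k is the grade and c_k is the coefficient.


Grade-weighted sum = sum of grade_k * coefficient_k
0*1 = 0
1*(-3) = -3
2*(-3) = -6
3*(-8) = -24
Total = 0 + (-3) + (-6) + (-24) = -33


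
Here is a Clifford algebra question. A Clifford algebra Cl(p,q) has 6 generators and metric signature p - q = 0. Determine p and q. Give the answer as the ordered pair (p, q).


We need p + q = 6 and p - q = 0.
Adding: 2p = 6 + 0 = 6, so p = 3.
Then q = 6 - 3 = 3.
(p, q) = (3, 3)


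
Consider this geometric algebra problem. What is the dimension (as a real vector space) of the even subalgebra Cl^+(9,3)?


Even subalgebra dimension = 2^(n-1)
n = 9 + 3 = 12
2^(12 - 1) = 2^11 = 2048
Verification: sum of C(12,k) for even k = 1 + 66 + 495 + 924 + 495 + 66 + 1 = 2048
Result = 2048


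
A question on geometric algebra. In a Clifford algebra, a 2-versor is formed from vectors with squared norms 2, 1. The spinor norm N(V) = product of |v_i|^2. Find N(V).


Spinor norm N(V) = |v1|^2 * |v2|^2 * ... * |v2|^2
= 2 * 1
Running product: 2, 2
N(V) = 2


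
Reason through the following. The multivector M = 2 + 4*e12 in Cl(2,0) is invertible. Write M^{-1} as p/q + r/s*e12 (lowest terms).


M = 2 + 4*e12, where e12^2 = -1.
Since M commutes with its reverse ~M = a - b*e12, M * ~M = a^2 - b^2*e12^2 = a^2 + b^2.
So M^{-1} = ~M / (a^2 + b^2) = (a - b*e12)/(a^2 + b^2).
a^2 + b^2 = 4 + 16 = 20
Scalar part = 2/20 = 1/10
Bivector coeff = -4/20 = -1/5
M^{-1} = 1/10 - 1/5*e12


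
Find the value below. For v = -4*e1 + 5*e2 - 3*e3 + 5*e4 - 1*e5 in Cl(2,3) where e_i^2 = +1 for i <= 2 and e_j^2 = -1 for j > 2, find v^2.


v^2 = sum of c_i^2 * e_i^2
Positive signature terms (e_i^2 = +1): (-4)^2 + 5^2 = 41
Negative signature terms (e_j^2 = -1): (-3)^2 + 5^2 + (-1)^2 = 35
v^2 = 41 - 35 = 6


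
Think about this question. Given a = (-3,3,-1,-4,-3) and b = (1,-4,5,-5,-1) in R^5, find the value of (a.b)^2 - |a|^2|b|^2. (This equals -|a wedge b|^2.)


a . b = (-3)*1 + 3*(-4) + (-1)*5 + (-4)*(-5) + (-3)*(-1)
= -3 + (-12) + (-5) + 20 + 3 = 3
|a|^2 = (-3)^2 + 3^2 + (-1)^2 + (-4)^2 + (-3)^2 = 44
|b|^2 = 1^2 + (-4)^2 + 5^2 + (-5)^2 + (-1)^2 = 68
(a.b)^2 = 3^2 = 9
|a|^2 * |b|^2 = 44 * 68 = 2992
Result = 9 - 2992 = -2983


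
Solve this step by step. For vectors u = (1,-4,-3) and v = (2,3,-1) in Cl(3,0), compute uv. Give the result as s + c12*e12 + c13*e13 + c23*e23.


In Cl(3,0): e_i^2 = 1, e_ie_j = -e_je_i for i != j.
Scalar part = u . v = 1*2 + (-4)*3 + (-3)*(-1)
= 2 + (-12) + 3 = -7
e12 coeff = 1*3 - (-4)*2 = 3 - (-8) = 11
e13 coeff = 1*(-1) - (-3)*2 = -1 - (-6) = 5
e23 coeff = (-4)*(-1) - (-3)*3 = 4 - (-9) = 13
uv = -7 + 11*e12 + 5*e13 + 13*e23


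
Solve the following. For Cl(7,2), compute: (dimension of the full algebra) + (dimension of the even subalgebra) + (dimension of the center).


n = 7 + 2 = 9
Total dim = 2^9 = 512
Even subalgebra dim = 2^8 = 256
n is odd, so center dim = 2
Sum = 512 + 256 + 2 = 770


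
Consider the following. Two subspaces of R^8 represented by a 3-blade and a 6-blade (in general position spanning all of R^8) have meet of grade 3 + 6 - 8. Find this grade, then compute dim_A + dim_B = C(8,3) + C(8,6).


Meet grade = grade(A) + grade(B) - n
= 3 + 6 - 8 = 1
C(8,3) = 56
C(8,6) = 28
dim_A + dim_B = 56 + 28 = 84


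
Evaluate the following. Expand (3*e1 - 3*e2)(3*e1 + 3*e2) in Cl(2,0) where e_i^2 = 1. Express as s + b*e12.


Expand: (3*e1 - 3*e2)(3*e1 + 3*e2)
= 3*3*e1e1 + 3*3*e1e2 + (-3)*3*e2e1 + (-3)*3*e2e2
Using e1^2 = e2^2 = 1, e2e1 = -e1e2:
Scalar part s = 3*3 + (-3)*3 = 9 + (-9) = 0
Bivector part b = 3*3 - (-3)*3 = 9 - (-9) = 18
uv = 0 + 18*e12


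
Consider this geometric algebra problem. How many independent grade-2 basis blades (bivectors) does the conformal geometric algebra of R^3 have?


The conformal model of R^3 uses Cl(4,1) with m = 3 + 2 = 5 generators.
Number of grade-2 blades = C(m, 2) = C(5, 2)
= 5*4/2 = 10


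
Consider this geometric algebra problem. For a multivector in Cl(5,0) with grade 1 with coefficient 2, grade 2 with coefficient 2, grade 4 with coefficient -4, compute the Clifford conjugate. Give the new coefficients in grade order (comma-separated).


Clifford conjugate sign for grade k: (-1)^(k(k+1)/2)
Grade 1: (-1)^(1*2/2) = (-1)^1 = -1, coeff 2 -> -2
Grade 2: (-1)^(2*3/2) = (-1)^3 = -1, coeff 2 -> -2
Grade 4: (-1)^(4*5/2) = (-1)^10 = 1, coeff -4 -> -4
Conjugated coefficients: -2, -2, -4


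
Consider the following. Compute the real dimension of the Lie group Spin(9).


Spin(n) double-covers SO(n); both have Lie algebra so(n) of dimension n(n-1)/2.
n = 9
n(n-1) = 9 * 8 = 72
dim Spin(9) = 72/2 = 36


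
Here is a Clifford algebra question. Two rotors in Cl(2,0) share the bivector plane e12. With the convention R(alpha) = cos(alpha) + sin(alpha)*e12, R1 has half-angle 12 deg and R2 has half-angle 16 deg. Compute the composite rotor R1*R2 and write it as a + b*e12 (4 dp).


Same-plane rotors commute and their half-angles add:
R1*R2 = cos(a1 + a2) + sin(a1 + a2)*e12.
a1 + a2 = 12 + 16 = 28 deg
cos(28 deg) = 0.8829
sin(28 deg) = 0.4695
R1*R2 = 0.8829 + 0.4695*e12


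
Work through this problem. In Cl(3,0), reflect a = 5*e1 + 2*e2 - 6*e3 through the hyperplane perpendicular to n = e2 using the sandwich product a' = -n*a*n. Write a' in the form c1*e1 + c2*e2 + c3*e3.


Reflection formula: a' = -n*a*n, with n = e2 (unit vector, n^2 = 1).
For reflection through hyperplane perp to e2:
The component along e2 flips sign, others stay.
a = (5, 2, -6)
a' = (5, -2, -6)
a' = 5*e1 - 2*e2 - 6*e3


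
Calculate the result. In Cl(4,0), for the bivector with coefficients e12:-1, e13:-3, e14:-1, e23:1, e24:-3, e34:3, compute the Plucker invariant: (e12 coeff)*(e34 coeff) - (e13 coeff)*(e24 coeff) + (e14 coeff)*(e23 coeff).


Plucker relation: af - be + cd
a*f = (-1)*3 = -3
b*e = (-3)*(-3) = 9
c*d = (-1)*1 = -1
af - be + cd = -3 - 9 + (-1)
= -13


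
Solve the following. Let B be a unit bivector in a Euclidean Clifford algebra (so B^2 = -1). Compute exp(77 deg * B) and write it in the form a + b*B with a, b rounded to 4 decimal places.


For a unit bivector B with B^2 = -1, the exponential series gives
e^(theta*B) = cos(theta) + sin(theta)*B (the GA analogue of Euler's formula).
theta = 77 degrees = 1.343904 rad
cos(77 deg) = 0.2250
sin(77 deg) = 0.9744
exp(theta*B) = 0.2250 + 0.9744*B


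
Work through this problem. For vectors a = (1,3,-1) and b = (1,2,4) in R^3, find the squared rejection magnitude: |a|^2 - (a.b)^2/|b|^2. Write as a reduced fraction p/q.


|a|^2 = 1^2 + 3^2 + (-1)^2 = 11
|b|^2 = 1^2 + 2^2 + 4^2 = 21
a . b = 1*1 + 3*2 + (-1)*4 = 3
(a.b)^2 = 3^2 = 9
|rej|^2 = 11 - 9/21
= (231 - 9)/21
= 222/21
In lowest terms: 74/7


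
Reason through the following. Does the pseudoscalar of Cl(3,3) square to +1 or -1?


The pseudoscalar I = e1...e_n (product of all n generators) of Cl(p,q) satisfies I^2 = (-1)^(q + n(n-1)/2).
p = 3, q = 3, n = p + q = 6
n(n-1)/2 = 6 * 5 / 2 = 15
Exponent = q + n(n-1)/2 = 3 + 15 = 18
I^2 = (-1)^18 = +1


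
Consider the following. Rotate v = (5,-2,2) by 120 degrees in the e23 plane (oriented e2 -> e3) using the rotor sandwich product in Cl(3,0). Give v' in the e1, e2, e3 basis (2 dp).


Rotor R = cos(60deg) - sin(60deg)*e23
Rotation angle theta = 2 * 60 = 120 degrees in the e23 plane (e2 -> e3).
The component perpendicular to the plane (e1) is invariant: v'_1 = v1 = 5.00
cos(120deg) = -0.5000, sin(120deg) = 0.8660
v'_2 = v2*cos(theta) - v3*sin(theta) = -2*(-0.5000) - 2*0.8660 = -0.73
v'_3 = v2*sin(theta) + v3*cos(theta) = -2*0.8660 + 2*(-0.5000) = -2.73
v' = 5.00*e1 - 0.73*e2 - 2.73*e3


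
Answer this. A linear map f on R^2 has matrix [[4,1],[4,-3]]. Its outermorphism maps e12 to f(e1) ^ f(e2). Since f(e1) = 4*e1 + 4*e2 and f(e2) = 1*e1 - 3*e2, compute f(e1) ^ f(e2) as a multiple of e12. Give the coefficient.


The outermorphism of a linear map f sends e1^e2 to f(e1)^f(e2).
f(e1) = 4*e1 + 4*e2
f(e2) = 1*e1 - 3*e2
f(e1) ^ f(e2) = (4*e1 + 4*e2) ^ (1*e1 - 3*e2)
= 4*(-3)*e12 + 4*1*e21
= (-12 - 4)*e12
= -16*e12
Coefficient = -16


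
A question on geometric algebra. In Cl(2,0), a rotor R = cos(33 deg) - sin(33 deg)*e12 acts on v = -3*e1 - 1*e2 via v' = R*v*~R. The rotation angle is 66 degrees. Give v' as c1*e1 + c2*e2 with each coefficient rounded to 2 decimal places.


Rotor R = cos(33deg) - sin(33deg)*e12
Rotation angle theta = 2 * 33 = 66 degrees
v' = R*v*~R rotates v by theta.
cos(66deg) = 0.4067, sin(66deg) = 0.9135
v'_1 = -3*cos(66deg) - (-1)*sin(66deg)
= -3*0.4067 - (-1)*0.9135
= -0.31
v'_2 = -3*sin(66deg) + (-1)*cos(66deg)
= -3*0.9135 + (-1)*0.4067
= -3.15
v' = -0.31*e1 - 3.15*e2


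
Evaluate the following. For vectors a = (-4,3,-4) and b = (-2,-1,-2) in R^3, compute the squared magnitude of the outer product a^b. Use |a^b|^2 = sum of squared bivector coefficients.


a wedge b = (a1*b2 - a2*b1)*e12 + (a1*b3 - a3*b1)*e13 + (a2*b3 - a3*b2)*e23
e12 coeff: (-4)*(-1) - 3*(-2) = 4 - (-6) = 10
e13 coeff: (-4)*(-2) - (-4)*(-2) = 8 - 8 = 0
e23 coeff: 3*(-2) - (-4)*(-1) = -6 - 4 = -10
|a wedge b|^2 = 10^2 + 0^2 + (-10)^2
= 100 + 0 + 100
= 200


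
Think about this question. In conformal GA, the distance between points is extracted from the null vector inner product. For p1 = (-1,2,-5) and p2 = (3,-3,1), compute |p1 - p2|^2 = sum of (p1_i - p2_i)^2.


p1 - p2 = (-4, 5, -6)
|p1 - p2|^2 = (-4)^2 + 5^2 + (-6)^2
= 16 + 25 + 36
= 77


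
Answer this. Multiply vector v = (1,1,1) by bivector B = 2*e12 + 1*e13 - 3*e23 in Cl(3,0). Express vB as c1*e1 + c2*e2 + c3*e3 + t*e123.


vB has grade-1 (vector) and grade-3 (trivector) parts: vB = (v _| B) + (v ^ B).
Vector part <vB>_1:
  e1: -v2*b12 - v3*b13 = -(1)*(2) - (1)*(1) = -3
  e2: v1*b12 - v3*b23 = (1)*(2) - (1)*(-3) = 5
  e3: v1*b13 + v2*b23 = (1)*(1) + (1)*(-3) = -2
Trivector part <vB>_3:
  e123: v1*b23 - v2*b13 + v3*b12 = (1)*(-3) - (1)*(1) + (1)*(2) = -2
vB = -3*e1 + 5*e2 - 2*e3 - 2*e123


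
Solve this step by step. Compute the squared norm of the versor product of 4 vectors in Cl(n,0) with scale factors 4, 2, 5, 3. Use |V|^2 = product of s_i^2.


Each vector v_i has |v_i|^2 = s_i^2
Squared scales: 4^2 = 16, 2^2 = 4, 5^2 = 25, 3^2 = 9
|V|^2 = 16 * 4 * 25 * 9
= 14400


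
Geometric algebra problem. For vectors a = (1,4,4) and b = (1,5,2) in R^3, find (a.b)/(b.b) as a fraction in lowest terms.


Projection coefficient = (a . b) / (b . b)
a . b = 1*1 + 4*5 + 4*2
= 1 + 20 + 8 = 29
b . b = 1^2 + 5^2 + 2^2
= 1 + 25 + 4 = 30
Coefficient = 29/30
In lowest terms: 29/30


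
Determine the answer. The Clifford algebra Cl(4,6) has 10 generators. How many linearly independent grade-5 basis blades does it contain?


Number of grade-k basis blades in Cl(p,q) with n = p + q is C(n, k).
n = 4 + 6 = 10
C(10, 5) = 10! / (5! * 5!)
= 3628800 / (120 * 120)
= 252


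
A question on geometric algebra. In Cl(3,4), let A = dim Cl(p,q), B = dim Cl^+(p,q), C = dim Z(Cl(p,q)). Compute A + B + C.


n = 3 + 4 = 7
Total dim = 2^7 = 128
Even subalgebra dim = 2^6 = 64
n is odd, so center dim = 2
Sum = 128 + 64 + 2 = 194


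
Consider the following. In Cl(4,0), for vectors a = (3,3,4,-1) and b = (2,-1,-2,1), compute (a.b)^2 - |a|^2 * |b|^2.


a . b = 3*2 + 3*(-1) + 4*(-2) + (-1)*1
= 6 + (-3) + (-8) + (-1) = -6
|a|^2 = 3^2 + 3^2 + 4^2 + (-1)^2 = 35
|b|^2 = 2^2 + (-1)^2 + (-2)^2 + 1^2 = 10
(a.b)^2 = (-6)^2 = 36
|a|^2 * |b|^2 = 35 * 10 = 350
Result = 36 - 350 = -314


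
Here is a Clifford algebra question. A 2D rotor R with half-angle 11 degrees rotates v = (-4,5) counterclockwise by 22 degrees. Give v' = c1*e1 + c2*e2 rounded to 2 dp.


Rotor R = cos(11deg) - sin(11deg)*e12
Rotation angle theta = 2 * 11 = 22 degrees
v' = R*v*~R rotates v by theta.
cos(22deg) = 0.9272, sin(22deg) = 0.3746
v'_1 = -4*cos(22deg) - 5*sin(22deg)
= -4*0.9272 - 5*0.3746
= -5.58
v'_2 = -4*sin(22deg) + 5*cos(22deg)
= -4*0.3746 + 5*0.9272
= 3.14
v' = -5.58*e1 + 3.14*e2


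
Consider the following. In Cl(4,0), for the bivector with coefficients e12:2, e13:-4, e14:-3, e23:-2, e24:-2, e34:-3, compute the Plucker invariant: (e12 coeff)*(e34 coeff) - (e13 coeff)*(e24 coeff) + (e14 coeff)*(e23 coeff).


Plucker relation: af - be + cd
a*f = 2*(-3) = -6
b*e = (-4)*(-2) = 8
c*d = (-3)*(-2) = 6
af - be + cd = -6 - 8 + 6
= -8


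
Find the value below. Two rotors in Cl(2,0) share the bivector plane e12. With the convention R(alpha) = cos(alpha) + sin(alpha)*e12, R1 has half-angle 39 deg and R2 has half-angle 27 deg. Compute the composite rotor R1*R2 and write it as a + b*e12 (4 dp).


Same-plane rotors commute and their half-angles add:
R1*R2 = cos(a1 + a2) + sin(a1 + a2)*e12.
a1 + a2 = 39 + 27 = 66 deg
cos(66 deg) = 0.4067
sin(66 deg) = 0.9135
R1*R2 = 0.4067 + 0.9135*e12


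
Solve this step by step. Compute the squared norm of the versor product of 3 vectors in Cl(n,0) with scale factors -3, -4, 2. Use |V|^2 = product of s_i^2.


Each vector v_i has |v_i|^2 = s_i^2
Squared scales: (-3)^2 = 9, (-4)^2 = 16, 2^2 = 4
|V|^2 = 9 * 16 * 4
= 576


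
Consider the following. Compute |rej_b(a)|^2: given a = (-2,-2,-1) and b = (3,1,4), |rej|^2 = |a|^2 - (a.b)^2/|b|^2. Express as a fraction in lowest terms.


|a|^2 = (-2)^2 + (-2)^2 + (-1)^2 = 9
|b|^2 = 3^2 + 1^2 + 4^2 = 26
a . b = (-2)*3 + (-2)*1 + (-1)*4 = -12
(a.b)^2 = (-12)^2 = 144
|rej|^2 = 9 - 144/26
= (234 - 144)/26
= 90/26
In lowest terms: 45/13


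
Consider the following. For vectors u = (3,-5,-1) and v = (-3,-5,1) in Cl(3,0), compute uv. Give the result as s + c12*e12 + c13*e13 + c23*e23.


In Cl(3,0): e_i^2 = 1, e_ie_j = -e_je_i for i != j.
Scalar part = u . v = 3*(-3) + (-5)*(-5) + (-1)*1
= -9 + 25 + (-1) = 15
e12 coeff = 3*(-5) - (-5)*(-3) = -15 - 15 = -30
e13 coeff = 3*1 - (-1)*(-3) = 3 - 3 = 0
e23 coeff = (-5)*1 - (-1)*(-5) = -5 - 5 = -10
uv = 15 - 30*e12 + 0*e13 - 10*e23


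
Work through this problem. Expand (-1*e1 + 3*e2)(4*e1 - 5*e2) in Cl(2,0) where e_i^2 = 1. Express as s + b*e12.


Expand: (-1*e1 + 3*e2)(4*e1 - 5*e2)
= (-1)*4*e1e1 + (-1)*(-5)*e1e2 + 3*4*e2e1 + 3*(-5)*e2e2
Using e1^2 = e2^2 = 1, e2e1 = -e1e2:
Scalar part s = (-1)*4 + 3*(-5) = -4 + (-15) = -19
Bivector part b = (-1)*(-5) - 3*4 = 5 - 12 = -7
uv = -19 - 7*e12


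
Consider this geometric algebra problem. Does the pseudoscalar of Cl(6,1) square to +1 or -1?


The pseudoscalar I = e1...e_n (product of all n generators) of Cl(p,q) satisfies I^2 = (-1)^(q + n(n-1)/2).
p = 6, q = 1, n = p + q = 7
n(n-1)/2 = 7 * 6 / 2 = 21
Exponent = q + n(n-1)/2 = 1 + 21 = 22
I^2 = (-1)^22 = +1


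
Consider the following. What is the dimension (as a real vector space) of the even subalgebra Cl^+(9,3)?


Even subalgebra dimension = 2^(n-1)
n = 9 + 3 = 12
2^(12 - 1) = 2^11 = 2048
Verification: sum of C(12,k) for even k = 1 + 66 + 495 + 924 + 495 + 66 + 1 = 2048
Result = 2048


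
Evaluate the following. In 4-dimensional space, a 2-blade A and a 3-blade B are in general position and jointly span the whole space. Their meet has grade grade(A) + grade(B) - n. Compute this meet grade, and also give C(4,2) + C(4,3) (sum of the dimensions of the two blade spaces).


Meet grade = grade(A) + grade(B) - n
= 2 + 3 - 4 = 1
C(4,2) = 6
C(4,3) = 4
dim_A + dim_B = 6 + 4 = 10


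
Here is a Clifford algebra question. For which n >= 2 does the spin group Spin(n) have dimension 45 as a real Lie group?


dim Spin(n) = dim so(n) = n(n-1)/2.
Solve n(n-1)/2 = 45, i.e. n^2 - n - 90 = 0.
Discriminant = 1 + 8*45 = 361
n = (1 + sqrt(361))/2 = (1 + 19)/2 = 10


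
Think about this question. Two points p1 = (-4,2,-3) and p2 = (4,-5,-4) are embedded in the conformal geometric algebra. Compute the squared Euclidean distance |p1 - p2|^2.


p1 - p2 = (-8, 7, 1)
|p1 - p2|^2 = (-8)^2 + 7^2 + 1^2
= 64 + 49 + 1
= 114


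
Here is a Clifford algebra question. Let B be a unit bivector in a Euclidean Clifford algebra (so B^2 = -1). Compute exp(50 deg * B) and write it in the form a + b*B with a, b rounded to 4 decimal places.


For a unit bivector B with B^2 = -1, the exponential series gives
e^(theta*B) = cos(theta) + sin(theta)*B (the GA analogue of Euler's formula).
theta = 50 degrees = 0.872665 rad
cos(50 deg) = 0.6428
sin(50 deg) = 0.7660
exp(theta*B) = 0.6428 + 0.7660*B


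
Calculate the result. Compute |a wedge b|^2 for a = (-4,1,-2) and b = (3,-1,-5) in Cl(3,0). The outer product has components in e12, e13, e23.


a wedge b = (a1*b2 - a2*b1)*e12 + (a1*b3 - a3*b1)*e13 + (a2*b3 - a3*b2)*e23
e12 coeff: (-4)*(-1) - 1*3 = 4 - 3 = 1
e13 coeff: (-4)*(-5) - (-2)*3 = 20 - (-6) = 26
e23 coeff: 1*(-5) - (-2)*(-1) = -5 - 2 = -7
|a wedge b|^2 = 1^2 + 26^2 + (-7)^2
= 1 + 676 + 49
= 726


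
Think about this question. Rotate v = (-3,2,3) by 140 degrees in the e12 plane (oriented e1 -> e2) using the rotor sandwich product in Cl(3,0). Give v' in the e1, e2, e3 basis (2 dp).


Rotor R = cos(70deg) - sin(70deg)*e12
Rotation angle theta = 2 * 70 = 140 degrees in the e12 plane (e1 -> e2).
The component perpendicular to the plane (e3) is invariant: v'_3 = v3 = 3.00
cos(140deg) = -0.7660, sin(140deg) = 0.6428
v'_1 = v1*cos(theta) - v2*sin(theta) = -3*(-0.7660) - 2*0.6428 = 1.01
v'_2 = v1*sin(theta) + v2*cos(theta) = -3*0.6428 + 2*(-0.7660) = -3.46
v' = 1.01*e1 - 3.46*e2 + 3.00*e3


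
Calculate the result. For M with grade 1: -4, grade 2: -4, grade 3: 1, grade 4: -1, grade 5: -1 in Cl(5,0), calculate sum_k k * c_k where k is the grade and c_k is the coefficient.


Grade-weighted sum = sum of grade_k * coefficient_k
1*(-4) = -4
2*(-4) = -8
3*1 = 3
4*(-1) = -4
5*(-1) = -5
Total = -4 + (-8) + 3 + (-4) + (-5) = -18


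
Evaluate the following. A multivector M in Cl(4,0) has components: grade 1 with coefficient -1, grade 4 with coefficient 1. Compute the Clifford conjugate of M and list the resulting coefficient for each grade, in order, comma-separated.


Clifford conjugate sign for grade k: (-1)^(k(k+1)/2)
Grade 1: (-1)^(1*2/2) = (-1)^1 = -1, coeff -1 -> 1
Grade 4: (-1)^(4*5/2) = (-1)^10 = 1, coeff 1 -> 1
Conjugated coefficients: 1, 1


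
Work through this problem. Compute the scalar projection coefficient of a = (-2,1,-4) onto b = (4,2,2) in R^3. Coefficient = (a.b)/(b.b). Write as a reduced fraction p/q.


Projection coefficient = (a . b) / (b . b)
a . b = (-2)*4 + 1*2 + (-4)*2
= -8 + 2 + (-8) = -14
b . b = 4^2 + 2^2 + 2^2
= 16 + 4 + 4 = 24
Coefficient = -14/24
In lowest terms: -7/12


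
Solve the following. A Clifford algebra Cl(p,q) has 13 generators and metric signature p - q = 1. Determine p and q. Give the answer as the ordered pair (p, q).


We need p + q = 13 and p - q = 1.
Adding: 2p = 13 + 1 = 14, so p = 7.
Then q = 13 - 7 = 6.
(p, q) = (7, 6)


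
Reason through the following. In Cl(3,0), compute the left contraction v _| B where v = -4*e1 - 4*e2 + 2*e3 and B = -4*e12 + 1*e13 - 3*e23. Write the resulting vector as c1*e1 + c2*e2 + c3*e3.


Left contraction v _| B = <vB>_1 (grade-1 part of the geometric product vB).
Using e1_|e12 = e2, e2_|e12 = -e1, e1_|e13 = e3, e3_|e13 = -e1, e2_|e23 = e3, e3_|e23 = -e2:
e1 coeff: -v2*b12 - v3*b13 = -(-4)*(-4) - (2)*(1) = -18
e2 coeff: v1*b12 - v3*b23 = (-4)*(-4) - (2)*(-3) = 22
e3 coeff: v1*b13 + v2*b23 = (-4)*(1) + (-4)*(-3) = 8
v _| B = -18*e1 + 22*e2 + 8*e3


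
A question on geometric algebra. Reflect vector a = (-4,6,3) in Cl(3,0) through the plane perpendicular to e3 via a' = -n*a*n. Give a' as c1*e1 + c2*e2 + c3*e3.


Reflection formula: a' = -n*a*n, with n = e3 (unit vector, n^2 = 1).
For reflection through hyperplane perp to e3:
The component along e3 flips sign, others stay.
a = (-4, 6, 3)
a' = (-4, 6, -3)
a' = -4*e1 + 6*e2 - 3*e3


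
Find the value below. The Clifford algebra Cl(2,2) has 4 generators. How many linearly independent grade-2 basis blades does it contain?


Number of grade-k basis blades in Cl(p,q) with n = p + q is C(n, k).
n = 2 + 2 = 4
C(4, 2) = 4! / (2! * 2!)
= 24 / (2 * 2)
= 6


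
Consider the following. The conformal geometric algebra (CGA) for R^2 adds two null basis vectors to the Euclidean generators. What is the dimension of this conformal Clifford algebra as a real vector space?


The conformal model of R^2 uses Cl(3,1): the 2 Euclidean generators plus two extra orthogonal generators e+ (e+^2 = +1) and e- (e-^2 = -1), from which the null vectors e0, einf are built.
Number of generators m = 2 + 2 = 4.
dim Cl(p,q) = 2^m = 2^4 = 16


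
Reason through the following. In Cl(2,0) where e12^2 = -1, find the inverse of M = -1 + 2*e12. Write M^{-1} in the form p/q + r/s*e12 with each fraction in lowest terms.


M = -1 + 2*e12, where e12^2 = -1.
Since M commutes with its reverse ~M = a - b*e12, M * ~M = a^2 - b^2*e12^2 = a^2 + b^2.
So M^{-1} = ~M / (a^2 + b^2) = (a - b*e12)/(a^2 + b^2).
a^2 + b^2 = 1 + 4 = 5
Scalar part = -1/5 = -1/5
Bivector coeff = -2/5 = -2/5
M^{-1} = -1/5 - 2/5*e12


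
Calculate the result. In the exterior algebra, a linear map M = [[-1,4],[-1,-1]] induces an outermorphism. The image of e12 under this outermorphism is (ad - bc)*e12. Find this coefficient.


The outermorphism of a linear map f sends e1^e2 to f(e1)^f(e2).
f(e1) = -1*e1 - 1*e2
f(e2) = 4*e1 - 1*e2
f(e1) ^ f(e2) = (-1*e1 - 1*e2) ^ (4*e1 - 1*e2)
= (-1)*(-1)*e12 + (-1)*4*e21
= (1 - (-4))*e12
= 5*e12
Coefficient = 5


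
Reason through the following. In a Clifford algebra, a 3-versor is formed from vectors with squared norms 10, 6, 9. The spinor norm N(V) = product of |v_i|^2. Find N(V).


Spinor norm N(V) = |v1|^2 * |v2|^2 * ... * |v3|^2
= 10 * 6 * 9
Running product: 10, 60, 540
N(V) = 540


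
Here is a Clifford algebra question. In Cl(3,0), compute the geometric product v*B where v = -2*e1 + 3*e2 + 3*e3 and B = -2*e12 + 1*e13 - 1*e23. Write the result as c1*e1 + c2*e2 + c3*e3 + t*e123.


vB has grade-1 (vector) and grade-3 (trivector) parts: vB = (v _| B) + (v ^ B).
Vector part <vB>_1:
  e1: -v2*b12 - v3*b13 = -(3)*(-2) - (3)*(1) = 3
  e2: v1*b12 - v3*b23 = (-2)*(-2) - (3)*(-1) = 7
  e3: v1*b13 + v2*b23 = (-2)*(1) + (3)*(-1) = -5
Trivector part <vB>_3:
  e123: v1*b23 - v2*b13 + v3*b12 = (-2)*(-1) - (3)*(1) + (3)*(-2) = -7
vB = 3*e1 + 7*e2 - 5*e3 - 7*e123


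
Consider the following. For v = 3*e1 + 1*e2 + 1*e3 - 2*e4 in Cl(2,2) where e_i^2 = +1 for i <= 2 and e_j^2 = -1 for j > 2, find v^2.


v^2 = sum of c_i^2 * e_i^2
Positive signature terms (e_i^2 = +1): 3^2 + 1^2 = 10
Negative signature terms (e_j^2 = -1): 1^2 + (-2)^2 = 5
v^2 = 10 - 5 = 5


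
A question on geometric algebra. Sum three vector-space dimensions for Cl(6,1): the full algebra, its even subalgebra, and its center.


n = 6 + 1 = 7
Total dim = 2^7 = 128
Even subalgebra dim = 2^6 = 64
n is odd, so center dim = 2
Sum = 128 + 64 + 2 = 194


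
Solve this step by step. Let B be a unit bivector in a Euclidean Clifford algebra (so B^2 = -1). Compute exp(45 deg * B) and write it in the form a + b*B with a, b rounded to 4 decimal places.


For a unit bivector B with B^2 = -1, the exponential series gives
e^(theta*B) = cos(theta) + sin(theta)*B (the GA analogue of Euler's formula).
theta = 45 degrees = 0.785398 rad
cos(45 deg) = 0.7071
sin(45 deg) = 0.7071
exp(theta*B) = 0.7071 + 0.7071*B


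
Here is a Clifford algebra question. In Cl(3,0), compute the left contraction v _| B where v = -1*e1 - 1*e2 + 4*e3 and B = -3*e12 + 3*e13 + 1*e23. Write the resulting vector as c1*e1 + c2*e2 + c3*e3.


Left contraction v _| B = <vB>_1 (grade-1 part of the geometric product vB).
Using e1_|e12 = e2, e2_|e12 = -e1, e1_|e13 = e3, e3_|e13 = -e1, e2_|e23 = e3, e3_|e23 = -e2:
e1 coeff: -v2*b12 - v3*b13 = -(-1)*(-3) - (4)*(3) = -15
e2 coeff: v1*b12 - v3*b23 = (-1)*(-3) - (4)*(1) = -1
e3 coeff: v1*b13 + v2*b23 = (-1)*(3) + (-1)*(1) = -4
v _| B = -15*e1 - 1*e2 - 4*e3


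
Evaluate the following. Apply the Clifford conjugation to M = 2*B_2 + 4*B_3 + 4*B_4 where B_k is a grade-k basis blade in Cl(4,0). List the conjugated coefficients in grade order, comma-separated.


Clifford conjugate sign for grade k: (-1)^(k(k+1)/2)
Grade 2: (-1)^(2*3/2) = (-1)^3 = -1, coeff 2 -> -2
Grade 3: (-1)^(3*4/2) = (-1)^6 = 1, coeff 4 -> 4
Grade 4: (-1)^(4*5/2) = (-1)^10 = 1, coeff 4 -> 4
Conjugated coefficients: -2, 4, 4


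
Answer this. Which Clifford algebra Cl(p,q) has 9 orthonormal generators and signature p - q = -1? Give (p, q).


We need p + q = 9 and p - q = -1.
Adding: 2p = 9 + (-1) = 8, so p = 4.
Then q = 9 - 4 = 5.
(p, q) = (4, 5)


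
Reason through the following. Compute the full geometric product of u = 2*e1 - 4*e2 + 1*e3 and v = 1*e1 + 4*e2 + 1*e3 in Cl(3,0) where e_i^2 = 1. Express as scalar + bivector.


In Cl(3,0): e_i^2 = 1, e_ie_j = -e_je_i for i != j.
Scalar part = u . v = 2*1 + (-4)*4 + 1*1
= 2 + (-16) + 1 = -13
e12 coeff = 2*4 - (-4)*1 = 8 - (-4) = 12
e13 coeff = 2*1 - 1*1 = 2 - 1 = 1
e23 coeff = (-4)*1 - 1*4 = -4 - 4 = -8
uv = -13 + 12*e12 + 1*e13 - 8*e23


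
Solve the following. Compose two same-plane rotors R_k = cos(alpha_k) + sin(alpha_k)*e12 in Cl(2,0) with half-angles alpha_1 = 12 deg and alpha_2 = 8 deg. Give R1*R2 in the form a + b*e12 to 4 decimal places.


Same-plane rotors commute and their half-angles add:
R1*R2 = cos(a1 + a2) + sin(a1 + a2)*e12.
a1 + a2 = 12 + 8 = 20 deg
cos(20 deg) = 0.9397
sin(20 deg) = 0.3420
R1*R2 = 0.9397 + 0.3420*e12


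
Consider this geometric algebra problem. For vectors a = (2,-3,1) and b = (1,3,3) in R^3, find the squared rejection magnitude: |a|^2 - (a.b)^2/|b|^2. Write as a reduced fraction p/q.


|a|^2 = 2^2 + (-3)^2 + 1^2 = 14
|b|^2 = 1^2 + 3^2 + 3^2 = 19
a . b = 2*1 + (-3)*3 + 1*3 = -4
(a.b)^2 = (-4)^2 = 16
|rej|^2 = 14 - 16/19
= (266 - 16)/19
= 250/19
In lowest terms: 250/19


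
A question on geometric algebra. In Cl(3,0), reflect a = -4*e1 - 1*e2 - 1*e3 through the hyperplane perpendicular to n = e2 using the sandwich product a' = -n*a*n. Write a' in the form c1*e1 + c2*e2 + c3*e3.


Reflection formula: a' = -n*a*n, with n = e2 (unit vector, n^2 = 1).
For reflection through hyperplane perp to e2:
The component along e2 flips sign, others stay.
a = (-4, -1, -1)
a' = (-4, 1, -1)
a' = -4*e1 + 1*e2 - 1*e3


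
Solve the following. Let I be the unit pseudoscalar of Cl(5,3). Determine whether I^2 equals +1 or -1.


The pseudoscalar I = e1...e_n (product of all n generators) of Cl(p,q) satisfies I^2 = (-1)^(q + n(n-1)/2).
p = 5, q = 3, n = p + q = 8
n(n-1)/2 = 8 * 7 / 2 = 28
Exponent = q + n(n-1)/2 = 3 + 28 = 31
I^2 = (-1)^31 = -1


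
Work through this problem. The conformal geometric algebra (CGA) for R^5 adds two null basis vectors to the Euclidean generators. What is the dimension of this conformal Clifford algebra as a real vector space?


The conformal model of R^5 uses Cl(6,1): the 5 Euclidean generators plus two extra orthogonal generators e+ (e+^2 = +1) and e- (e-^2 = -1), from which the null vectors e0, einf are built.
Number of generators m = 5 + 2 = 7.
dim Cl(p,q) = 2^m = 2^7 = 128


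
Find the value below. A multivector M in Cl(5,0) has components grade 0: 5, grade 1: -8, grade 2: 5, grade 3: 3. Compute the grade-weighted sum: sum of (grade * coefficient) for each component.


Grade-weighted sum = sum of grade_k * coefficient_k
0*5 = 0
1*(-8) = -8
2*5 = 10
3*3 = 9
Total = 0 + (-8) + 10 + 9 = 11


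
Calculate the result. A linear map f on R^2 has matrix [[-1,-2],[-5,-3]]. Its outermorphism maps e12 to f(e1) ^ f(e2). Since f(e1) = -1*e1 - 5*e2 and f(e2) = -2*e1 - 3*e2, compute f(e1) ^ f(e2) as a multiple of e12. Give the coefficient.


The outermorphism of a linear map f sends e1^e2 to f(e1)^f(e2).
f(e1) = -1*e1 - 5*e2
f(e2) = -2*e1 - 3*e2
f(e1) ^ f(e2) = (-1*e1 - 5*e2) ^ (-2*e1 - 3*e2)
= (-1)*(-3)*e12 + (-5)*(-2)*e21
= (3 - 10)*e12
= -7*e12
Coefficient = -7


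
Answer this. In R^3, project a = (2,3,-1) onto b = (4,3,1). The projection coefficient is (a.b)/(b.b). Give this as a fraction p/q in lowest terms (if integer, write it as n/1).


Projection coefficient = (a . b) / (b . b)
a . b = 2*4 + 3*3 + (-1)*1
= 8 + 9 + (-1) = 16
b . b = 4^2 + 3^2 + 1^2
= 16 + 9 + 1 = 26
Coefficient = 16/26
In lowest terms: 8/13


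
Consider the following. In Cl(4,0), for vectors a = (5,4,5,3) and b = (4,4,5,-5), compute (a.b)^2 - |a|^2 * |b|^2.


a . b = 5*4 + 4*4 + 5*5 + 3*(-5)
= 20 + 16 + 25 + (-15) = 46
|a|^2 = 5^2 + 4^2 + 5^2 + 3^2 = 75
|b|^2 = 4^2 + 4^2 + 5^2 + (-5)^2 = 82
(a.b)^2 = 46^2 = 2116
|a|^2 * |b|^2 = 75 * 82 = 6150
Result = 2116 - 6150 = -4034


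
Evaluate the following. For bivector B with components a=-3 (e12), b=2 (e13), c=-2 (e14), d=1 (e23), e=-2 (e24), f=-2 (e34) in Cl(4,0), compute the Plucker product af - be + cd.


Plucker relation: af - be + cd
a*f = (-3)*(-2) = 6
b*e = 2*(-2) = -4
c*d = (-2)*1 = -2
af - be + cd = 6 - (-4) + (-2)
= 8


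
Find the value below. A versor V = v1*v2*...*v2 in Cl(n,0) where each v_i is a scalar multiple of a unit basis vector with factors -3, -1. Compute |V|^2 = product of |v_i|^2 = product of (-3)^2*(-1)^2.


Each vector v_i has |v_i|^2 = s_i^2
Squared scales: (-3)^2 = 9, (-1)^2 = 1
|V|^2 = 9 * 1
= 9


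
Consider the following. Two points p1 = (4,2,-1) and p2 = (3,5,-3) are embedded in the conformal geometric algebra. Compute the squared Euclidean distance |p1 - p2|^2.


p1 - p2 = (1, -3, 2)
|p1 - p2|^2 = 1^2 + (-3)^2 + 2^2
= 1 + 9 + 4
= 14


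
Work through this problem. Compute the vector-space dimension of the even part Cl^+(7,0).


Even subalgebra dimension = 2^(n-1)
n = 7 + 0 = 7
2^(7 - 1) = 2^6 = 64
Verification: sum of C(7,k) for even k = 1 + 21 + 35 + 7 = 64
Result = 64


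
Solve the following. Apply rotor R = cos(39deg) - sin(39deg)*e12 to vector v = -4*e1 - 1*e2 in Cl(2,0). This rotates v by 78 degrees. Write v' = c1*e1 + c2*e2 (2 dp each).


Rotor R = cos(39deg) - sin(39deg)*e12
Rotation angle theta = 2 * 39 = 78 degrees
v' = R*v*~R rotates v by theta.
cos(78deg) = 0.2079, sin(78deg) = 0.9781
v'_1 = -4*cos(78deg) - (-1)*sin(78deg)
= -4*0.2079 - (-1)*0.9781
= 0.15
v'_2 = -4*sin(78deg) + (-1)*cos(78deg)
= -4*0.9781 + (-1)*0.2079
= -4.12
v' = 0.15*e1 - 4.12*e2


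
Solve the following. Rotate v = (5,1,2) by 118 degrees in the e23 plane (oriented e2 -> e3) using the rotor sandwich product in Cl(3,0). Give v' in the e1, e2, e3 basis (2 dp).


Rotor R = cos(59deg) - sin(59deg)*e23
Rotation angle theta = 2 * 59 = 118 degrees in the e23 plane (e2 -> e3).
The component perpendicular to the plane (e1) is invariant: v'_1 = v1 = 5.00
cos(118deg) = -0.4695, sin(118deg) = 0.8829
v'_2 = v2*cos(theta) - v3*sin(theta) = 1*(-0.4695) - 2*0.8829 = -2.24
v'_3 = v2*sin(theta) + v3*cos(theta) = 1*0.8829 + 2*(-0.4695) = -0.06
v' = 5.00*e1 - 2.24*e2 - 0.06*e3


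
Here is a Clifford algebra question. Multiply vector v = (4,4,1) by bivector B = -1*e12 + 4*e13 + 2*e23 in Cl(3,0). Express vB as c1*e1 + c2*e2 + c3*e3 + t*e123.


vB has grade-1 (vector) and grade-3 (trivector) parts: vB = (v _| B) + (v ^ B).
Vector part <vB>_1:
  e1: -v2*b12 - v3*b13 = -(4)*(-1) - (1)*(4) = 0
  e2: v1*b12 - v3*b23 = (4)*(-1) - (1)*(2) = -6
  e3: v1*b13 + v2*b23 = (4)*(4) + (4)*(2) = 24
Trivector part <vB>_3:
  e123: v1*b23 - v2*b13 + v3*b12 = (4)*(2) - (4)*(4) + (1)*(-1) = -9
vB = 0*e1 - 6*e2 + 24*e3 - 9*e123


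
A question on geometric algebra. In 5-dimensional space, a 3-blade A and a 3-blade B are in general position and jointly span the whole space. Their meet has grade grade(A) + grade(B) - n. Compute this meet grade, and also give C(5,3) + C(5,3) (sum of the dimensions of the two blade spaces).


Meet grade = grade(A) + grade(B) - n
= 3 + 3 - 5 = 1
C(5,3) = 10
C(5,3) = 10
dim_A + dim_B = 10 + 10 = 20


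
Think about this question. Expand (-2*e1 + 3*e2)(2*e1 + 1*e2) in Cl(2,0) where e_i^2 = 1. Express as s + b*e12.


Expand: (-2*e1 + 3*e2)(2*e1 + 1*e2)
= (-2)*2*e1e1 + (-2)*1*e1e2 + 3*2*e2e1 + 3*1*e2e2
Using e1^2 = e2^2 = 1, e2e1 = -e1e2:
Scalar part s = (-2)*2 + 3*1 = -4 + 3 = -1
Bivector part b = (-2)*1 - 3*2 = -2 - 6 = -8
uv = -1 - 8*e12


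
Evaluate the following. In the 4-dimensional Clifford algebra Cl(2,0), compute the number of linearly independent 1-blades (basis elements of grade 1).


Number of grade-k basis blades in Cl(p,q) with n = p + q is C(n, k).
n = 2 + 0 = 2
C(2, 1) = 2! / (1! * 1!)
= 2 / (1 * 1)
= 2


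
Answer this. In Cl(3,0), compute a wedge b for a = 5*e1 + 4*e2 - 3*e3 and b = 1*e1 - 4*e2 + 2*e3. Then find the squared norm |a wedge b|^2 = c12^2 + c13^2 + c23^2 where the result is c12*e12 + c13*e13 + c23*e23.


a wedge b = (a1*b2 - a2*b1)*e12 + (a1*b3 - a3*b1)*e13 + (a2*b3 - a3*b2)*e23
e12 coeff: 5*(-4) - 4*1 = -20 - 4 = -24
e13 coeff: 5*2 - (-3)*1 = 10 - (-3) = 13
e23 coeff: 4*2 - (-3)*(-4) = 8 - 12 = -4
|a wedge b|^2 = (-24)^2 + 13^2 + (-4)^2
= 576 + 169 + 16
= 761


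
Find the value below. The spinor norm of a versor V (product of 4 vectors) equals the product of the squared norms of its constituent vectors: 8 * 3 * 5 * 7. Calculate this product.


Spinor norm N(V) = |v1|^2 * |v2|^2 * ... * |v4|^2
= 8 * 3 * 5 * 7
Running product: 8, 24, 120, 840
N(V) = 840


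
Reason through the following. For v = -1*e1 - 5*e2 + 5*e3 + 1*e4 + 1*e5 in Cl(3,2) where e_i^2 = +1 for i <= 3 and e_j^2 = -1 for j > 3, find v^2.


v^2 = sum of c_i^2 * e_i^2
Positive signature terms (e_i^2 = +1): (-1)^2 + (-5)^2 + 5^2 = 51
Negative signature terms (e_j^2 = -1): 1^2 + 1^2 = 2
v^2 = 51 - 2 = 49


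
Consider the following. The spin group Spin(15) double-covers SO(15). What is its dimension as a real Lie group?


Spin(n) double-covers SO(n); both have Lie algebra so(n) of dimension n(n-1)/2.
n = 15
n(n-1) = 15 * 14 = 210
dim Spin(15) = 210/2 = 105
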